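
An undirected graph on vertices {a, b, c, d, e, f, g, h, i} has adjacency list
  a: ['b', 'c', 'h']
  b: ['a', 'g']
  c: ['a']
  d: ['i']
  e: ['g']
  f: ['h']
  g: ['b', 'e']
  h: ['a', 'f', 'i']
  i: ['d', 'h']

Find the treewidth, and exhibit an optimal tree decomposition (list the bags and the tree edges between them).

Treewidth 1.
One optimal decomposition is:
Bags: B1 = {a, c}  B2 = {a, b}  B3 = {a, h}  B4 = {b, g}  B5 = {h, i}  B6 = {e, g}  B7 = {f, h}  B8 = {d, i}
Tree: B1–B2, B1–B3, B2–B4, B3–B5, B4–B6, B5–B7, B5–B8

The largest bag has 2 vertices, giving width 1; this decomposition certifies tw(G) ≤ 1. Since G has at least one edge (e.g. a–c), it is not an edgeless graph, so tw(G) ≥ 1. Hence tw(G) = 1 exactly.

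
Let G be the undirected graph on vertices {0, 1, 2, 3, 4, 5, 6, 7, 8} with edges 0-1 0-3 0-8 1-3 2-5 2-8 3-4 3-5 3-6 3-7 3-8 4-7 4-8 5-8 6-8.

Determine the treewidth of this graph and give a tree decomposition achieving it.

Treewidth 2.
One optimal decomposition is:
Bags: B1 = {3, 4, 7}  B2 = {3, 4, 8}  B3 = {0, 3, 8}  B4 = {3, 5, 8}  B5 = {0, 1, 3}  B6 = {2, 5, 8}  B7 = {3, 6, 8}
Tree: B1–B2, B2–B3, B2–B4, B3–B5, B4–B6, B4–B7

The largest bag has 3 vertices, giving width 2; this decomposition certifies tw(G) ≤ 2. Conversely, {2, 5, 8} is a clique of size 3, and the vertices of any clique must share a bag in every tree decomposition; so some bag has ≥ 3 vertices and tw(G) ≥ 2. Hence tw(G) = 2 exactly.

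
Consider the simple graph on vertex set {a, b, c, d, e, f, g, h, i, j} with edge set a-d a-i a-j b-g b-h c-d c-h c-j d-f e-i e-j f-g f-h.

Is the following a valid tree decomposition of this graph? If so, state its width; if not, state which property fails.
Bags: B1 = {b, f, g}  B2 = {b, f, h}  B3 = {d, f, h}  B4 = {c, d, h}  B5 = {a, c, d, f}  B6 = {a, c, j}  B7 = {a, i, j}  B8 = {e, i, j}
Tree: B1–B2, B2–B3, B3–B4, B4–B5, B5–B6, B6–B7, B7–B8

A tree decomposition must satisfy three properties: every vertex lies in some bag; for every edge, both endpoints lie together in some bag; and for every vertex, the bags containing it form a connected subtree. Here bags containing vertex f are not connected in the tree, so the decomposition is invalid.

No — bags containing vertex f are not connected in the tree.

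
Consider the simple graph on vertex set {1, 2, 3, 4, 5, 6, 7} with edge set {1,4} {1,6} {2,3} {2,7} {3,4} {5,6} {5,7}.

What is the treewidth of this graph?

2

A width-2 tree decomposition is:
Bags: B1 = {1, 3, 4}  B2 = {1, 3, 6}  B3 = {3, 5, 6}  B4 = {3, 5, 7}  B5 = {2, 3, 7}
Tree: B1–B2, B2–B3, B3–B4, B4–B5
Every bag has size at most 3, so the width is 3 − 1 = 2 and tw(G) ≤ 2. Since 3–4–1–6–5–7–2–3 is a cycle in G, G is not acyclic. Forests are exactly the graphs of treewidth ≤ 1, so tw(G) ≥ 2. Combining the bounds, tw(G) = 2.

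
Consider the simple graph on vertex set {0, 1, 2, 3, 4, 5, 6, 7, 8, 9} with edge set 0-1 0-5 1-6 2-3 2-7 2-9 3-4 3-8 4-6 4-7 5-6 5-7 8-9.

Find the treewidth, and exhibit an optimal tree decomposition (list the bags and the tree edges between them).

Every bag has size at most 3, so the width is 3 − 1 = 2 and tw(G) ≤ 2. Since 8–9–2–3–8 is a cycle in G, G is not acyclic. Forests are exactly the graphs of treewidth ≤ 1, so tw(G) ≥ 2. The upper and lower bounds meet at 2, so that is the treewidth.

Treewidth 2.
One such decomposition:
Bags: B1 = {3, 8, 9}  B2 = {2, 3, 9}  B3 = {2, 3, 4}  B4 = {2, 4, 7}  B5 = {4, 6, 7}  B6 = {5, 6, 7}  B7 = {1, 5, 6}  B8 = {0, 1, 5}
Tree: B1–B2, B2–B3, B3–B4, B4–B5, B5–B6, B6–B7, B7–B8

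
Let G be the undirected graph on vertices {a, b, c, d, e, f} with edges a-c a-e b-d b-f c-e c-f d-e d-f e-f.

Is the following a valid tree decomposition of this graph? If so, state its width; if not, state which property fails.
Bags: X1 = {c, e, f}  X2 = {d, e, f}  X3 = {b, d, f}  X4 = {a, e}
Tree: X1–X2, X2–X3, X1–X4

A tree decomposition must satisfy three properties: every vertex lies in some bag; for every edge, both endpoints lie together in some bag; and for every vertex, the bags containing it form a connected subtree. Here edge (c,a) lies in no bag, so the decomposition is invalid.

No — edge (c,a) lies in no bag.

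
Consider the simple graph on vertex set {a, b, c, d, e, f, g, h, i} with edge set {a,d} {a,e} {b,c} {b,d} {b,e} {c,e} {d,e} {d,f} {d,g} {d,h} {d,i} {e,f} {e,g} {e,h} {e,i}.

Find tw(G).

2

A width-2 tree decomposition is:
Bags: B1 = {b, d, e}  B2 = {d, e, g}  B3 = {a, d, e}  B4 = {d, e, h}  B5 = {d, e, i}  B6 = {b, c, e}  B7 = {d, e, f}
Tree: B1–B2, B1–B3, B3–B4, B2–B5, B1–B6, B3–B7
Each bag holds 3 vertices, so the decomposition has width 2, which upper-bounds the treewidth. For the lower bound, the 3 vertices {d, e, f} are pairwise adjacent, and any tree decomposition puts a clique entirely inside one bag — forcing width ≥ 2. Combining the bounds, tw(G) = 2.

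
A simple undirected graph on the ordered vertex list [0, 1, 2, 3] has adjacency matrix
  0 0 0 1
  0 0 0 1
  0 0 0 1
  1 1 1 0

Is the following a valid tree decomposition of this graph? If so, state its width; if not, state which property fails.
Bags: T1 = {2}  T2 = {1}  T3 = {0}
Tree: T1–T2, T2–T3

No — vertex 3 appears in no bag.

A tree decomposition must satisfy three properties: every vertex lies in some bag; for every edge, both endpoints lie together in some bag; and for every vertex, the bags containing it form a connected subtree. Here vertex 3 appears in no bag, so the decomposition is invalid.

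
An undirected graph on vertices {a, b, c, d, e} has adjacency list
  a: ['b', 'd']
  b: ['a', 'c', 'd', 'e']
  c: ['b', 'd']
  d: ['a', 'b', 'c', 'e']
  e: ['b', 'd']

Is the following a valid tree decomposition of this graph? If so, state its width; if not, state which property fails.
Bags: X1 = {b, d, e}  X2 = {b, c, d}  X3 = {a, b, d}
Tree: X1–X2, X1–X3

Yes; width 2.

Checking the three conditions: (i) the bags cover all of {a, b, c, d, e}; (ii) for each edge, some bag contains both endpoints; (iii) the bags containing any fixed vertex form a subtree. All hold, so the decomposition is valid with width 3 − 1 = 2.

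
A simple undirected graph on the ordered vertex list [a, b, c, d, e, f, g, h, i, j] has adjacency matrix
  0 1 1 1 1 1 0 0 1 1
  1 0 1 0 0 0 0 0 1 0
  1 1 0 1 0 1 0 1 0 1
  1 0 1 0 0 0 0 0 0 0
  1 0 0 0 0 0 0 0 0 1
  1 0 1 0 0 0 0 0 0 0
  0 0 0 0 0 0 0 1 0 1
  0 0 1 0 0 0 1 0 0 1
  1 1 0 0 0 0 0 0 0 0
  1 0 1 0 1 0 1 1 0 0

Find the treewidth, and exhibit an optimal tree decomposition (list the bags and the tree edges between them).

Each bag holds 3 vertices, so the decomposition has width 2, which upper-bounds the treewidth. On the other hand G contains the 3-clique {g, h, j}. A clique must lie in a single bag of any decomposition, so no decomposition can have width below 2. The upper and lower bounds meet at 2, so that is the treewidth.

Treewidth 2.
Bags: B1 = {a, c, j}  B2 = {c, h, j}  B3 = {a, e, j}  B4 = {a, c, f}  B5 = {a, c, d}  B6 = {a, b, c}  B7 = {g, h, j}  B8 = {a, b, i}
Tree: B1–B2, B1–B3, B1–B4, B1–B5, B1–B6, B2–B7, B6–B8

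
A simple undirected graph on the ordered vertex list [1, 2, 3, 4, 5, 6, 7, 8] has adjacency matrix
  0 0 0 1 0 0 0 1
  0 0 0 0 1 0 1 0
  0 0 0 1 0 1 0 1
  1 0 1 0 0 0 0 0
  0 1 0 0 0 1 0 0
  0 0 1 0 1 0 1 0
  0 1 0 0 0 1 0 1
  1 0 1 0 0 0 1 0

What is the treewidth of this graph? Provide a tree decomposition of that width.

Each bag holds 3 vertices, so the decomposition has width 2, which upper-bounds the treewidth. Since 4–1–8–3–4 is a cycle in G, G is not acyclic. Forests are exactly the graphs of treewidth ≤ 1, so tw(G) ≥ 2. Hence tw(G) = 2 exactly.

Treewidth 2.
Bags: B1 = {1, 3, 4}  B2 = {1, 3, 8}  B3 = {3, 6, 8}  B4 = {6, 7, 8}  B5 = {5, 6, 7}  B6 = {2, 5, 7}
Tree: B1–B2, B2–B3, B3–B4, B4–B5, B5–B6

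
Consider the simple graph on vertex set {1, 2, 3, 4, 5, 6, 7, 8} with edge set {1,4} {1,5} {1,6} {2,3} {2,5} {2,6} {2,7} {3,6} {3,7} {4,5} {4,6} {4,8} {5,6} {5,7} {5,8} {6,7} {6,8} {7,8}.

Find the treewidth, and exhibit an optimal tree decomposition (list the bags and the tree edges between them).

Every bag has size at most 4, so the width is 4 − 1 = 3 and tw(G) ≤ 3. For the lower bound, the 4 vertices {2, 3, 6, 7} are pairwise adjacent, and any tree decomposition puts a clique entirely inside one bag — forcing width ≥ 3. The upper and lower bounds meet at 3, so that is the treewidth.

Treewidth 3.
Bags: B1 = {4, 5, 6, 8}  B2 = {5, 6, 7, 8}  B3 = {1, 4, 5, 6}  B4 = {2, 5, 6, 7}  B5 = {2, 3, 6, 7}
Tree: B1–B2, B1–B3, B2–B4, B4–B5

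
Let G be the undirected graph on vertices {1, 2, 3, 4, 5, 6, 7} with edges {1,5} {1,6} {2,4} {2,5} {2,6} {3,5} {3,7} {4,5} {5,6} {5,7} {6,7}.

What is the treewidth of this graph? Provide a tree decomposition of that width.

Every bag has size at most 3, so the width is 3 − 1 = 2 and tw(G) ≤ 2. Conversely, {3, 5, 7} is a clique of size 3, and the vertices of any clique must share a bag in every tree decomposition; so some bag has ≥ 3 vertices and tw(G) ≥ 2. Therefore the treewidth is 2.

Treewidth 2.
Bags: B1 = {5, 6, 7}  B2 = {1, 5, 6}  B3 = {3, 5, 7}  B4 = {2, 5, 6}  B5 = {2, 4, 5}
Tree: B1–B2, B1–B3, B2–B4, B4–B5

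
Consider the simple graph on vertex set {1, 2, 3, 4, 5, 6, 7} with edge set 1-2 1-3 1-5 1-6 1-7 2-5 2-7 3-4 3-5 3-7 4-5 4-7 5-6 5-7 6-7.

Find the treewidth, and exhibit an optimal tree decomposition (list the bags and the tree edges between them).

Treewidth 3.
One optimal decomposition is:
Bags: B1 = {1, 3, 5, 7}  B2 = {1, 5, 6, 7}  B3 = {3, 4, 5, 7}  B4 = {1, 2, 5, 7}
Tree: B1–B2, B1–B3, B2–B4

Every bag has size at most 4, so the width is 4 − 1 = 3 and tw(G) ≤ 3. For the lower bound, the 4 vertices {1, 2, 5, 7} are pairwise adjacent, and any tree decomposition puts a clique entirely inside one bag — forcing width ≥ 3. Hence tw(G) = 3 exactly.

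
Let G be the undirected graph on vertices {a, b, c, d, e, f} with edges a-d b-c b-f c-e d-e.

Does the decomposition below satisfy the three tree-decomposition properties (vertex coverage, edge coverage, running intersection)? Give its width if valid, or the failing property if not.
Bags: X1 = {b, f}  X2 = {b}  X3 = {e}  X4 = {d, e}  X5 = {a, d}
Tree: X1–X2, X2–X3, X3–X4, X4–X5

A tree decomposition must satisfy three properties: every vertex lies in some bag; for every edge, both endpoints lie together in some bag; and for every vertex, the bags containing it form a connected subtree. Here vertex c appears in no bag, so the decomposition is invalid.

No — vertex c appears in no bag.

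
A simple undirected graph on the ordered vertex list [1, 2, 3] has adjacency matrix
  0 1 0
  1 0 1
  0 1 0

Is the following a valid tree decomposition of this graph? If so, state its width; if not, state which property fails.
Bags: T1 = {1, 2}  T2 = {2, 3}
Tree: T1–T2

Every vertex of G appears in some bag (union = {1, 2, 3}); every edge is covered by a bag; and for each vertex v the set of bags containing v is connected in the bag tree. The decomposition is therefore valid. The largest bag has 2 vertices, so the width is 1.

Yes; width 1.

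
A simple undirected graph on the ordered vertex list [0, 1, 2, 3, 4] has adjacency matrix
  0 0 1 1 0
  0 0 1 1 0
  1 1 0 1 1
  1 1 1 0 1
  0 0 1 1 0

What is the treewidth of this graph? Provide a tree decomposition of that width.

Treewidth 2.
One optimal decomposition is:
Bags: B1 = {2, 3, 4}  B2 = {0, 2, 3}  B3 = {1, 2, 3}
Tree: B1–B2, B1–B3

Each bag holds 3 vertices, so the decomposition has width 2, which upper-bounds the treewidth. For the lower bound, the 3 vertices {0, 2, 3} are pairwise adjacent, and any tree decomposition puts a clique entirely inside one bag — forcing width ≥ 2. Combining the bounds, tw(G) = 2.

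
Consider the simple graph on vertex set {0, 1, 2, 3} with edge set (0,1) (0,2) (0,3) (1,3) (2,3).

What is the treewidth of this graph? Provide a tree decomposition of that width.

Treewidth 2.
One optimal decomposition is:
Bags: B1 = {0, 2, 3}  B2 = {0, 1, 3}
Tree: B1–B2

Each bag holds 3 vertices, so the decomposition has width 2, which upper-bounds the treewidth. Conversely, {0, 1, 3} is a clique of size 3, and the vertices of any clique must share a bag in every tree decomposition; so some bag has ≥ 3 vertices and tw(G) ≥ 2. Hence tw(G) = 2 exactly.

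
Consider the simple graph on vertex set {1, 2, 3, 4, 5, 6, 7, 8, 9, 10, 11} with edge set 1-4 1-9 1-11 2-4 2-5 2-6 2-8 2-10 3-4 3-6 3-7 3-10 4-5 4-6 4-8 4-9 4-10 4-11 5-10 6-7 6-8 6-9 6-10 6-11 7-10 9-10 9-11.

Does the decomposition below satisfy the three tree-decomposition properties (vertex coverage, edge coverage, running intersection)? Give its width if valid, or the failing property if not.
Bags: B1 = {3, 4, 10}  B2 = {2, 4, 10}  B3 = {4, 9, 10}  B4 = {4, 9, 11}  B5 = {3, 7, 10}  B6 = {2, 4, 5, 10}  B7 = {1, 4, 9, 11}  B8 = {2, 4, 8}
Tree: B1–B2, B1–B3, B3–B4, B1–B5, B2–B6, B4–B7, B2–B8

No — vertex 6 appears in no bag.

A tree decomposition must satisfy three properties: every vertex lies in some bag; for every edge, both endpoints lie together in some bag; and for every vertex, the bags containing it form a connected subtree. Here vertex 6 appears in no bag, so the decomposition is invalid.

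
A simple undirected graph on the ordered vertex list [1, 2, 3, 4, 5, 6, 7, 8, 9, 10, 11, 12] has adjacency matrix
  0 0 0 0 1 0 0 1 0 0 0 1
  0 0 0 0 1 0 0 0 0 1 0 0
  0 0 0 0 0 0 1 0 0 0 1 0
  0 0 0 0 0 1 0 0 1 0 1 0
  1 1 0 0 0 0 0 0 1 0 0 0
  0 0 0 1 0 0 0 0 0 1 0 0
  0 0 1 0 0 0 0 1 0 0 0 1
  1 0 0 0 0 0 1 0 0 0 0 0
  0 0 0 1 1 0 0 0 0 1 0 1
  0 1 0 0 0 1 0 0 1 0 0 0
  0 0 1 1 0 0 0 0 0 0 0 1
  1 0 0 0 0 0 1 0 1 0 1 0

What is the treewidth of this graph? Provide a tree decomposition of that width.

Treewidth 3.
Bags: B1 = {3, 7, 8, 11}  B2 = {7, 8, 11, 12}  B3 = {1, 8, 11, 12}  B4 = {1, 4, 11, 12}  B5 = {1, 4, 9, 12}  B6 = {1, 4, 5, 9}  B7 = {4, 5, 6, 9}  B8 = {5, 6, 9, 10}  B9 = {2, 5, 6, 10}
Tree: B1–B2, B2–B3, B3–B4, B4–B5, B5–B6, B6–B7, B7–B8, B8–B9

The largest bag has 4 vertices, giving width 3; this decomposition certifies tw(G) ≤ 3. For the lower bound: the 4 vertex sets {3,7,8}, {11}, {12}, {1,4,5,9} are disjoint, each induces a connected subgraph, and every pair is joined by at least one edge of G. Contracting each set to a single vertex therefore yields K_{4} as a minor, and since treewidth is minor-monotone, tw(G) ≥ tw(K_{4}) = 3. Hence tw(G) = 3 exactly.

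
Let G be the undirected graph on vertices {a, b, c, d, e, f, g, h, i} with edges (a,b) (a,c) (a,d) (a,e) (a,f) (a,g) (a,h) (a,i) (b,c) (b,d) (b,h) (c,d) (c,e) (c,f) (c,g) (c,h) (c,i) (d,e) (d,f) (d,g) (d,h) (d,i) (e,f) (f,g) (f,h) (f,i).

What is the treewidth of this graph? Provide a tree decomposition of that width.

Treewidth 4.
Bags: B1 = {a, c, d, f, i}  B2 = {a, c, d, e, f}  B3 = {a, c, d, f, h}  B4 = {a, c, d, f, g}  B5 = {a, b, c, d, h}
Tree: B1–B2, B1–B3, B3–B4, B3–B5

The largest bag has 5 vertices, giving width 4; this decomposition certifies tw(G) ≤ 4. For the lower bound, the 5 vertices {a, c, d, f, g} are pairwise adjacent, and any tree decomposition puts a clique entirely inside one bag — forcing width ≥ 4. Hence tw(G) = 4 exactly.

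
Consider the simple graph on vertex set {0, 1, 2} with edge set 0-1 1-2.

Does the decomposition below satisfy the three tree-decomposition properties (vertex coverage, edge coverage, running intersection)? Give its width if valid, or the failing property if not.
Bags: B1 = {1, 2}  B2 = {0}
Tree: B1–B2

No — edge (1,0) lies in no bag.

A tree decomposition must satisfy three properties: every vertex lies in some bag; for every edge, both endpoints lie together in some bag; and for every vertex, the bags containing it form a connected subtree. Here edge (1,0) lies in no bag, so the decomposition is invalid.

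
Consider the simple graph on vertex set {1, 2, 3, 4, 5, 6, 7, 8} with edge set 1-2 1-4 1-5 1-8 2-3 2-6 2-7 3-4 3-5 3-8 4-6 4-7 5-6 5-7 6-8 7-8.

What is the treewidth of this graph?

4

A width-4 tree decomposition is:
Bags: B1 = {1, 3, 6, 7, 8}  B2 = {1, 2, 3, 6, 7}  B3 = {1, 3, 4, 6, 7}  B4 = {1, 3, 5, 6, 7}
Tree: B1–B2, B2–B3, B3–B4
The largest bag has 5 vertices, giving width 4; this decomposition certifies tw(G) ≤ 4. For the lower bound: the 5 vertex sets {7,8}, {1,2}, {4,6}, {3}, {5} are disjoint, each induces a connected subgraph, and every pair is joined by at least one edge of G. Contracting each set to a single vertex therefore yields K_{5} as a minor, and since treewidth is minor-monotone, tw(G) ≥ tw(K_{5}) = 4. Combining the bounds, tw(G) = 4.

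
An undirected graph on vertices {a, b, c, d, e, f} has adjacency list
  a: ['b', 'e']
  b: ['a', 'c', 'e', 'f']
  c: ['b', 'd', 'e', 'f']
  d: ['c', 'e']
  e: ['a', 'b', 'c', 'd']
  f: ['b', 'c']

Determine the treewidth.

A width-2 tree decomposition is:
Bags: B1 = {b, c, e}  B2 = {a, b, e}  B3 = {b, c, f}  B4 = {c, d, e}
Tree: B1–B2, B1–B3, B1–B4
Each bag holds 3 vertices, so the decomposition has width 2, which upper-bounds the treewidth. On the other hand G contains the 3-clique {c, d, e}. A clique must lie in a single bag of any decomposition, so no decomposition can have width below 2. Combining the bounds, tw(G) = 2.

2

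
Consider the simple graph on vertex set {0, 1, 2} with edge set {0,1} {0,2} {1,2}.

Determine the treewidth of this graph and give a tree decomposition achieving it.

Treewidth 2.
One optimal decomposition is:
Bags: B1 = {0, 1, 2}
Tree: (single bag)

With just one bag of size 3, the width is 3 − 1 = 2, so tw(G) ≤ 2. For the lower bound, the 3 vertices {0, 1, 2} are pairwise adjacent, and any tree decomposition puts a clique entirely inside one bag — forcing width ≥ 2. Hence tw(G) = 2 exactly.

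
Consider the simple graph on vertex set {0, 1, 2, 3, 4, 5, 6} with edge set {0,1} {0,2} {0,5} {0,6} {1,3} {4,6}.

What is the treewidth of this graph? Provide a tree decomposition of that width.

Every bag has size at most 2, so the width is 2 − 1 = 1 and tw(G) ≤ 1. G has an edge, so its treewidth is at least 1. Therefore the treewidth is 1.

Treewidth 1.
One such decomposition:
Bags: B1 = {1, 3}  B2 = {0, 1}  B3 = {0, 6}  B4 = {0, 5}  B5 = {4, 6}  B6 = {0, 2}
Tree: B1–B2, B2–B3, B2–B4, B3–B5, B4–B6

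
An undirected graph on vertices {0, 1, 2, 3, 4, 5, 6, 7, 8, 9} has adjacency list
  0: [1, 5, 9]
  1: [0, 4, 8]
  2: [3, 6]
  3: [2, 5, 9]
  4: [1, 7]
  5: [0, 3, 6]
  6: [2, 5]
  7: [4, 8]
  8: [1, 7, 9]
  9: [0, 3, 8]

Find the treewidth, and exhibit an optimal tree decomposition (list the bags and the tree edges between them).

Each bag holds 3 vertices, so the decomposition has width 2, which upper-bounds the treewidth. Since 7–4–1–8–7 is a cycle in G, G is not acyclic. Forests are exactly the graphs of treewidth ≤ 1, so tw(G) ≥ 2. Hence tw(G) = 2 exactly.

Treewidth 2.
Bags: B1 = {4, 7, 8}  B2 = {1, 4, 8}  B3 = {1, 8, 9}  B4 = {0, 1, 9}  B5 = {0, 3, 9}  B6 = {0, 3, 5}  B7 = {2, 3, 5}  B8 = {2, 5, 6}
Tree: B1–B2, B2–B3, B3–B4, B4–B5, B5–B6, B6–B7, B7–B8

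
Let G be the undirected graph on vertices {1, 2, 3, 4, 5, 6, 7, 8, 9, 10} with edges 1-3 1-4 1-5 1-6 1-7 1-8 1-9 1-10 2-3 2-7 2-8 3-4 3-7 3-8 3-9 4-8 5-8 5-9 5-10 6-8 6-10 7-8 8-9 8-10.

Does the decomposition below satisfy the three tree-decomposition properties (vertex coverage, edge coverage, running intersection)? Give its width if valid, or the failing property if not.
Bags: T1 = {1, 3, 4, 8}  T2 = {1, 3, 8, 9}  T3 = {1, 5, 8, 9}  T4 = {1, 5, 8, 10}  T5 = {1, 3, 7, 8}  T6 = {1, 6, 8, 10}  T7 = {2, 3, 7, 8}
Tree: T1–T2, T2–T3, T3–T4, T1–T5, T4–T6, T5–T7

Yes; width 3.

Every vertex of G appears in some bag (union = {1, 2, 3, 4, 5, 6, 7, 8, 9, 10}); every edge is covered by a bag; and for each vertex v the set of bags containing v is connected in the bag tree. The decomposition is therefore valid. The largest bag has 4 vertices, so the width is 3.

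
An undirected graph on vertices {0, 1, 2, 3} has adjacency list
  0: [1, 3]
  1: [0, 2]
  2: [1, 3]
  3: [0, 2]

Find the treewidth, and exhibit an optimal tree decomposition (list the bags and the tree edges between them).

Treewidth 2.
Bags: B1 = {0, 2, 3}  B2 = {0, 1, 2}
Tree: B1–B2

Every bag has size at most 3, so the width is 3 − 1 = 2 and tw(G) ≤ 2. The edges 0–3–2–1–0 form a cycle, so G is not a tree and its treewidth is at least 2. Therefore the treewidth is 2.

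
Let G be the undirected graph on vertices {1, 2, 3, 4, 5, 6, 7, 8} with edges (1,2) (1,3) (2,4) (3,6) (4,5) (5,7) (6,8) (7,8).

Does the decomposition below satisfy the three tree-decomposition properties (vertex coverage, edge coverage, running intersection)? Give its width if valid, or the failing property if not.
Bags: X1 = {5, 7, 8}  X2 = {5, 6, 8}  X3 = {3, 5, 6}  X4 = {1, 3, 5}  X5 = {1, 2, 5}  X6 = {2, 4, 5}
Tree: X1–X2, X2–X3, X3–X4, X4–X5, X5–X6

Vertex coverage: the bags together contain {1, 2, 3, 4, 5, 6, 7, 8}, the full vertex set. Edge coverage: each edge of G has both endpoints in at least one bag. Running intersection: for every vertex, the bags containing it form a connected subtree. All three properties hold, so this is a valid tree decomposition of width max|bag| − 1 = 2, and hence tw(G) ≤ 2.

Yes; width 2.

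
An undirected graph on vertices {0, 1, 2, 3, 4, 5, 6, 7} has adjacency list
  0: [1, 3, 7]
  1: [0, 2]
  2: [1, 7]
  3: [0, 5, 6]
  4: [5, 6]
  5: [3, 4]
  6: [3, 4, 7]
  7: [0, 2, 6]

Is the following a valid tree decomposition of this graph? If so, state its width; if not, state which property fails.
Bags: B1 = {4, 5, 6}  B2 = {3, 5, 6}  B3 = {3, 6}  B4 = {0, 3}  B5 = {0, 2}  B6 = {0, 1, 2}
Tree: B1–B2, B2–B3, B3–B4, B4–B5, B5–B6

A tree decomposition must satisfy three properties: every vertex lies in some bag; for every edge, both endpoints lie together in some bag; and for every vertex, the bags containing it form a connected subtree. Here vertex 7 appears in no bag, so the decomposition is invalid.

No — vertex 7 appears in no bag.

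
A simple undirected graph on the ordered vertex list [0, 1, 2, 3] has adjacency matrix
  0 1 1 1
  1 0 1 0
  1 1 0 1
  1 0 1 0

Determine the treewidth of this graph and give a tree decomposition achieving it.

Treewidth 2.
One such decomposition:
Bags: B1 = {0, 2, 3}  B2 = {0, 1, 2}
Tree: B1–B2

The largest bag has 3 vertices, giving width 2; this decomposition certifies tw(G) ≤ 2. Conversely, {0, 1, 2} is a clique of size 3, and the vertices of any clique must share a bag in every tree decomposition; so some bag has ≥ 3 vertices and tw(G) ≥ 2. Combining the bounds, tw(G) = 2.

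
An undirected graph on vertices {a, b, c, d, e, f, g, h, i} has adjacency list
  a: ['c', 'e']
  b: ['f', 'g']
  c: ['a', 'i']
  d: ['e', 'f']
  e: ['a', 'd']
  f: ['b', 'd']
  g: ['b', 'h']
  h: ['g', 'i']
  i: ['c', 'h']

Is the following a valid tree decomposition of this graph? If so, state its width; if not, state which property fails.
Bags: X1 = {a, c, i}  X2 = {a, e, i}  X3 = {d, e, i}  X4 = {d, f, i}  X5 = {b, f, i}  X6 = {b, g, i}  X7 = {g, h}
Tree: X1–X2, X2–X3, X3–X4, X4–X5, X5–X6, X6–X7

No — edge (i,h) lies in no bag.

A tree decomposition must satisfy three properties: every vertex lies in some bag; for every edge, both endpoints lie together in some bag; and for every vertex, the bags containing it form a connected subtree. Here edge (i,h) lies in no bag, so the decomposition is invalid.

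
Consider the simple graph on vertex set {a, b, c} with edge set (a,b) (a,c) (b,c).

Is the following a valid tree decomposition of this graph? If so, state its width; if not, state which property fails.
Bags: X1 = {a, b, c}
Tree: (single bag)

Yes; width 2.

Vertex coverage: the bags together contain {a, b, c}, the full vertex set. Edge coverage: each edge of G has both endpoints in at least one bag. Running intersection: for every vertex, the bags containing it form a connected subtree. All three properties hold, so this is a valid tree decomposition of width max|bag| − 1 = 2, and hence tw(G) ≤ 2.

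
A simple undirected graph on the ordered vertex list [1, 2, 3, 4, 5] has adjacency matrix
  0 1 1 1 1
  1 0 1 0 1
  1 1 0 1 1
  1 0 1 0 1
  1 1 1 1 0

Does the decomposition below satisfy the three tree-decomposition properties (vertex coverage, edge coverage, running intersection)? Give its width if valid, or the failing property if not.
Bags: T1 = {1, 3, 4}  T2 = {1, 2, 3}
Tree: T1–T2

No — vertex 5 appears in no bag.

A tree decomposition must satisfy three properties: every vertex lies in some bag; for every edge, both endpoints lie together in some bag; and for every vertex, the bags containing it form a connected subtree. Here vertex 5 appears in no bag, so the decomposition is invalid.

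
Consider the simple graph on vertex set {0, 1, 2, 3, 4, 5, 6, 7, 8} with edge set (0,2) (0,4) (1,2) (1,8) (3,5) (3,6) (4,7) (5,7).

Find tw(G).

1

A width-1 tree decomposition is:
Bags: B1 = {1, 8}  B2 = {1, 2}  B3 = {0, 2}  B4 = {0, 4}  B5 = {4, 7}  B6 = {5, 7}  B7 = {3, 5}  B8 = {3, 6}
Tree: B1–B2, B2–B3, B3–B4, B4–B5, B5–B6, B6–B7, B7–B8
The largest bag has 2 vertices, giving width 1; this decomposition certifies tw(G) ≤ 1. Any graph with an edge has treewidth ≥ 1, and G has the edge 8–1. Hence tw(G) = 1 exactly.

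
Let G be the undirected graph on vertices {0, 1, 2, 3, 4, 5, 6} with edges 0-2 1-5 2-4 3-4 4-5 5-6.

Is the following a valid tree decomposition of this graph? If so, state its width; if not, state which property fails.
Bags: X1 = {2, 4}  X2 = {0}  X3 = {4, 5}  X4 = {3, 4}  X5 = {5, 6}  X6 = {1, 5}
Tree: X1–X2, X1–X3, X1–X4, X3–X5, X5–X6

No — edge (2,0) lies in no bag.

A tree decomposition must satisfy three properties: every vertex lies in some bag; for every edge, both endpoints lie together in some bag; and for every vertex, the bags containing it form a connected subtree. Here edge (2,0) lies in no bag, so the decomposition is invalid.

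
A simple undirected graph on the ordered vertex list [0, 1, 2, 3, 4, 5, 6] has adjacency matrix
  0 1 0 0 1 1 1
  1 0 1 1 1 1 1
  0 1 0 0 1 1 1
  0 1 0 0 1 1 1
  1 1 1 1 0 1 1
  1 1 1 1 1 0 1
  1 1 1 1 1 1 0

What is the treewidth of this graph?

A width-4 tree decomposition is:
Bags: B1 = {1, 3, 4, 5, 6}  B2 = {0, 1, 4, 5, 6}  B3 = {1, 2, 4, 5, 6}
Tree: B1–B2, B1–B3
The largest bag has 5 vertices, giving width 4; this decomposition certifies tw(G) ≤ 4. Conversely, {0, 1, 4, 5, 6} is a clique of size 5, and the vertices of any clique must share a bag in every tree decomposition; so some bag has ≥ 5 vertices and tw(G) ≥ 4. Therefore the treewidth is 4.

4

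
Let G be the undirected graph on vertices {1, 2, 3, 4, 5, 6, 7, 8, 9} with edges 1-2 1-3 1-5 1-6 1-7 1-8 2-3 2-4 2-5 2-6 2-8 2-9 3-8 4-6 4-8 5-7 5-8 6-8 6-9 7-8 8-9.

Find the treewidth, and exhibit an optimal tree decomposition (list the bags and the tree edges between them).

Every bag has size at most 4, so the width is 4 − 1 = 3 and tw(G) ≤ 3. For the lower bound, the 4 vertices {1, 2, 3, 8} are pairwise adjacent, and any tree decomposition puts a clique entirely inside one bag — forcing width ≥ 3. Therefore the treewidth is 3.

Treewidth 3.
Bags: B1 = {1, 2, 3, 8}  B2 = {1, 2, 6, 8}  B3 = {1, 2, 5, 8}  B4 = {1, 5, 7, 8}  B5 = {2, 6, 8, 9}  B6 = {2, 4, 6, 8}
Tree: B1–B2, B2–B3, B3–B4, B2–B5, B5–B6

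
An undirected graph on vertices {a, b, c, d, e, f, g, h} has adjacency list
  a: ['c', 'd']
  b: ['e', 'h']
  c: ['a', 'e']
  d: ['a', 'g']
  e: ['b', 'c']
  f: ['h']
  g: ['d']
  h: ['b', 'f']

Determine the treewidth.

A width-1 tree decomposition is:
Bags: B1 = {d, g}  B2 = {a, d}  B3 = {a, c}  B4 = {c, e}  B5 = {b, e}  B6 = {b, h}  B7 = {f, h}
Tree: B1–B2, B2–B3, B3–B4, B4–B5, B5–B6, B6–B7
Each bag holds 2 vertices, so the decomposition has width 1, which upper-bounds the treewidth. G has an edge, so its treewidth is at least 1. Combining the bounds, tw(G) = 1.

1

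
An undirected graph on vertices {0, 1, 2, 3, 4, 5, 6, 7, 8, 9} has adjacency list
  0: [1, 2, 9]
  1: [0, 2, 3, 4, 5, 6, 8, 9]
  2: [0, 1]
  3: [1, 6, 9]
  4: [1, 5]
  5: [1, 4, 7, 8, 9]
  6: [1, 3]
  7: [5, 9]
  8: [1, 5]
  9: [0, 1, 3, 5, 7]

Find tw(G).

A width-2 tree decomposition is:
Bags: B1 = {0, 1, 2}  B2 = {0, 1, 9}  B3 = {1, 5, 9}  B4 = {1, 3, 9}  B5 = {1, 3, 6}  B6 = {1, 4, 5}  B7 = {5, 7, 9}  B8 = {1, 5, 8}
Tree: B1–B2, B2–B3, B3–B4, B4–B5, B3–B6, B3–B7, B3–B8
The largest bag has 3 vertices, giving width 2; this decomposition certifies tw(G) ≤ 2. For the lower bound, the 3 vertices {0, 1, 9} are pairwise adjacent, and any tree decomposition puts a clique entirely inside one bag — forcing width ≥ 2. The upper and lower bounds meet at 2, so that is the treewidth.

2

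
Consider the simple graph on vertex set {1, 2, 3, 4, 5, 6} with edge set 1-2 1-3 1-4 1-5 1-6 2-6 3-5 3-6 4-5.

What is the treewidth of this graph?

2

A width-2 tree decomposition is:
Bags: B1 = {1, 4, 5}  B2 = {1, 3, 5}  B3 = {1, 3, 6}  B4 = {1, 2, 6}
Tree: B1–B2, B2–B3, B3–B4
Every bag has size at most 3, so the width is 3 − 1 = 2 and tw(G) ≤ 2. For the lower bound, the 3 vertices {1, 2, 6} are pairwise adjacent, and any tree decomposition puts a clique entirely inside one bag — forcing width ≥ 2. Combining the bounds, tw(G) = 2.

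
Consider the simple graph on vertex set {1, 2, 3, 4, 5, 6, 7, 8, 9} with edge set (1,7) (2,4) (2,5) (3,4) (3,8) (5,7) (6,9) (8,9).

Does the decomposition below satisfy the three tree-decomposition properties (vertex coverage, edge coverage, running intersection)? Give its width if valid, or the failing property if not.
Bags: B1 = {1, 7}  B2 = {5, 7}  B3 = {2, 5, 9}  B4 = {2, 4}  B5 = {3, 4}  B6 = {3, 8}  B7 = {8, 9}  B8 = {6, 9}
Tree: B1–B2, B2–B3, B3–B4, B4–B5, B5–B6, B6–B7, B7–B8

No — bags containing vertex 9 are not connected in the tree.

A tree decomposition must satisfy three properties: every vertex lies in some bag; for every edge, both endpoints lie together in some bag; and for every vertex, the bags containing it form a connected subtree. Here bags containing vertex 9 are not connected in the tree, so the decomposition is invalid.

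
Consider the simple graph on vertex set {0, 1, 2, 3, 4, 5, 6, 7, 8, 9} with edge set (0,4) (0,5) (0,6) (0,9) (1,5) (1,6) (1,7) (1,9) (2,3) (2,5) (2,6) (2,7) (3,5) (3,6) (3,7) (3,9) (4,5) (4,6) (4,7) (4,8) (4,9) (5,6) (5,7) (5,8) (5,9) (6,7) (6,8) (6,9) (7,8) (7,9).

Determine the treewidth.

A width-4 tree decomposition is:
Bags: B1 = {4, 5, 6, 7, 9}  B2 = {4, 5, 6, 7, 8}  B3 = {0, 4, 5, 6, 9}  B4 = {1, 5, 6, 7, 9}  B5 = {3, 5, 6, 7, 9}  B6 = {2, 3, 5, 6, 7}
Tree: B1–B2, B1–B3, B1–B4, B1–B5, B5–B6
Every bag has size at most 5, so the width is 5 − 1 = 4 and tw(G) ≤ 4. On the other hand G contains the 5-clique {0, 4, 5, 6, 9}. A clique must lie in a single bag of any decomposition, so no decomposition can have width below 4. Therefore the treewidth is 4.

4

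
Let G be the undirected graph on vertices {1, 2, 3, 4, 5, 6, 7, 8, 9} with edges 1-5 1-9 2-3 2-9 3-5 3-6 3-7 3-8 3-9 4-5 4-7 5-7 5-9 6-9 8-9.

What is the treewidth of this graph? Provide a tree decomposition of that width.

Treewidth 2.
One optimal decomposition is:
Bags: B1 = {3, 5, 7}  B2 = {3, 5, 9}  B3 = {3, 6, 9}  B4 = {2, 3, 9}  B5 = {4, 5, 7}  B6 = {1, 5, 9}  B7 = {3, 8, 9}
Tree: B1–B2, B2–B3, B2–B4, B1–B5, B2–B6, B2–B7

Each bag holds 3 vertices, so the decomposition has width 2, which upper-bounds the treewidth. Conversely, {1, 5, 9} is a clique of size 3, and the vertices of any clique must share a bag in every tree decomposition; so some bag has ≥ 3 vertices and tw(G) ≥ 2. The upper and lower bounds meet at 2, so that is the treewidth.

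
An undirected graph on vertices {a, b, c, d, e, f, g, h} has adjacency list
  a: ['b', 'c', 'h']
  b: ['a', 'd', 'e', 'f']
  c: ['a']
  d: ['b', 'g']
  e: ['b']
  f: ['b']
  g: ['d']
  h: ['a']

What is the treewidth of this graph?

1

A width-1 tree decomposition is:
Bags: B1 = {b, f}  B2 = {a, b}  B3 = {b, d}  B4 = {a, h}  B5 = {b, e}  B6 = {d, g}  B7 = {a, c}
Tree: B1–B2, B1–B3, B2–B4, B1–B5, B3–B6, B4–B7
The largest bag has 2 vertices, giving width 1; this decomposition certifies tw(G) ≤ 1. Since G has at least one edge (e.g. f–b), it is not an edgeless graph, so tw(G) ≥ 1. The upper and lower bounds meet at 1, so that is the treewidth.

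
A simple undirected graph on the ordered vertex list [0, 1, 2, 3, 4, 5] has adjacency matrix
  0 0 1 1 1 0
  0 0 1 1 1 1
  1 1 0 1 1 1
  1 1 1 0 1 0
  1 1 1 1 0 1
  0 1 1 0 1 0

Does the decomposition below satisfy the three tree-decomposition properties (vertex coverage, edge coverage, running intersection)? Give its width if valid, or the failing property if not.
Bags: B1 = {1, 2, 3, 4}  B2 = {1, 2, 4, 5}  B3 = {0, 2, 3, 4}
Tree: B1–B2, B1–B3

Yes; width 3.

Every vertex of G appears in some bag (union = {0, 1, 2, 3, 4, 5}); every edge is covered by a bag; and for each vertex v the set of bags containing v is connected in the bag tree. The decomposition is therefore valid. The largest bag has 4 vertices, so the width is 3.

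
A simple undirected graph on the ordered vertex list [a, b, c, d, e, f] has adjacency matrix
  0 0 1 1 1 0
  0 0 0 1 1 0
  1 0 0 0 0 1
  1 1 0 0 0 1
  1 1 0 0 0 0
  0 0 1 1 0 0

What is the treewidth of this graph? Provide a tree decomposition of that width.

The largest bag has 3 vertices, giving width 2; this decomposition certifies tw(G) ≤ 2. The edges f–c–a–d–f form a cycle, so G is not a tree and its treewidth is at least 2. The upper and lower bounds meet at 2, so that is the treewidth.

Treewidth 2.
One optimal decomposition is:
Bags: B1 = {c, d, f}  B2 = {a, c, d}  B3 = {a, b, d}  B4 = {a, b, e}
Tree: B1–B2, B2–B3, B3–B4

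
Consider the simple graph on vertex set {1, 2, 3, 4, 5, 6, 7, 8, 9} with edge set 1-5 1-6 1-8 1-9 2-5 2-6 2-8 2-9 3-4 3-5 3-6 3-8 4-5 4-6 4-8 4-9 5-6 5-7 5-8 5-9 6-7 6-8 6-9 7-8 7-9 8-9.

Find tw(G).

A width-4 tree decomposition is:
Bags: B1 = {4, 5, 6, 8, 9}  B2 = {3, 4, 5, 6, 8}  B3 = {2, 5, 6, 8, 9}  B4 = {5, 6, 7, 8, 9}  B5 = {1, 5, 6, 8, 9}
Tree: B1–B2, B1–B3, B1–B4, B1–B5
The largest bag has 5 vertices, giving width 4; this decomposition certifies tw(G) ≤ 4. For the lower bound, the 5 vertices {1, 5, 6, 8, 9} are pairwise adjacent, and any tree decomposition puts a clique entirely inside one bag — forcing width ≥ 4. Combining the bounds, tw(G) = 4.

4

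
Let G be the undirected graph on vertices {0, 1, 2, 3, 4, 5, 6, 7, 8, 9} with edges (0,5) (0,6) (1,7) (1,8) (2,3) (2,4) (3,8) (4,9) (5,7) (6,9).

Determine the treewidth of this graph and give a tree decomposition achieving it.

Treewidth 2.
One such decomposition:
Bags: B1 = {0, 5, 7}  B2 = {0, 1, 7}  B3 = {0, 1, 8}  B4 = {0, 3, 8}  B5 = {0, 2, 3}  B6 = {0, 2, 4}  B7 = {0, 4, 9}  B8 = {0, 6, 9}
Tree: B1–B2, B2–B3, B3–B4, B4–B5, B5–B6, B6–B7, B7–B8

Each bag holds 3 vertices, so the decomposition has width 2, which upper-bounds the treewidth. Since 0–5–7–1–8–3–2–4–9–6–0 is a cycle in G, G is not acyclic. Forests are exactly the graphs of treewidth ≤ 1, so tw(G) ≥ 2. Therefore the treewidth is 2.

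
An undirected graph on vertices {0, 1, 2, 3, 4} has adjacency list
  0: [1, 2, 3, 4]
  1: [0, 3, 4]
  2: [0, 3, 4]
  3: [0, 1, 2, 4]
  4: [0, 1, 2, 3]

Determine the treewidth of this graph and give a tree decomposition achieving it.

Each bag holds 4 vertices, so the decomposition has width 3, which upper-bounds the treewidth. For the lower bound, the 4 vertices {0, 1, 3, 4} are pairwise adjacent, and any tree decomposition puts a clique entirely inside one bag — forcing width ≥ 3. The upper and lower bounds meet at 3, so that is the treewidth.

Treewidth 3.
One optimal decomposition is:
Bags: B1 = {0, 1, 3, 4}  B2 = {0, 2, 3, 4}
Tree: B1–B2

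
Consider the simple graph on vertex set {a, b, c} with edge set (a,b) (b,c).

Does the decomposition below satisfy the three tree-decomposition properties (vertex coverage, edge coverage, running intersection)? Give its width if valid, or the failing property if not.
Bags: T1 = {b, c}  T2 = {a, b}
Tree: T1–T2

Yes; width 1.

Checking the three conditions: (i) the bags cover all of {a, b, c}; (ii) for each edge, some bag contains both endpoints; (iii) the bags containing any fixed vertex form a subtree. All hold, so the decomposition is valid with width 2 − 1 = 1.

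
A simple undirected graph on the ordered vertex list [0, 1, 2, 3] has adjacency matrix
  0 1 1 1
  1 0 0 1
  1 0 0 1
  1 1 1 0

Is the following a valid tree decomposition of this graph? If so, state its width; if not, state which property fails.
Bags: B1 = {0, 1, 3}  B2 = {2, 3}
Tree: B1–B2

No — edge (0,2) lies in no bag.

A tree decomposition must satisfy three properties: every vertex lies in some bag; for every edge, both endpoints lie together in some bag; and for every vertex, the bags containing it form a connected subtree. Here edge (0,2) lies in no bag, so the decomposition is invalid.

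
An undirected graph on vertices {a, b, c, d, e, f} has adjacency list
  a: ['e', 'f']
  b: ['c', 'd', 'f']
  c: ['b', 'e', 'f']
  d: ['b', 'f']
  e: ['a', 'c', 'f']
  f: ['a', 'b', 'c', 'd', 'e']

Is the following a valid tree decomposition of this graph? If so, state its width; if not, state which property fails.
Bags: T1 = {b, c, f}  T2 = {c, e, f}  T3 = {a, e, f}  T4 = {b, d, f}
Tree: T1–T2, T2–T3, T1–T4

Checking the three conditions: (i) the bags cover all of {a, b, c, d, e, f}; (ii) for each edge, some bag contains both endpoints; (iii) the bags containing any fixed vertex form a subtree. All hold, so the decomposition is valid with width 3 − 1 = 2.

Yes; width 2.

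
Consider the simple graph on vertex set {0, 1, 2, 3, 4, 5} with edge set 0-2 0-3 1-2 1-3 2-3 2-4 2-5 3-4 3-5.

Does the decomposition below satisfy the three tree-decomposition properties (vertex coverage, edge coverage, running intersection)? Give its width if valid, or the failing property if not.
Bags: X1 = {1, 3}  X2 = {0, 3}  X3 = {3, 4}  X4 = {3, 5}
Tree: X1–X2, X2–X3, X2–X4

A tree decomposition must satisfy three properties: every vertex lies in some bag; for every edge, both endpoints lie together in some bag; and for every vertex, the bags containing it form a connected subtree. Here vertex 2 appears in no bag, so the decomposition is invalid.

No — vertex 2 appears in no bag.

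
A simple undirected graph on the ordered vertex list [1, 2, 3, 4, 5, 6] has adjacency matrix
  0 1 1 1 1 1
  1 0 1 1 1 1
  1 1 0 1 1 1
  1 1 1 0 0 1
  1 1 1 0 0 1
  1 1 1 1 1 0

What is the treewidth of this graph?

A width-4 tree decomposition is:
Bags: B1 = {1, 2, 3, 5, 6}  B2 = {1, 2, 3, 4, 6}
Tree: B1–B2
Each bag holds 5 vertices, so the decomposition has width 4, which upper-bounds the treewidth. Conversely, {1, 2, 3, 4, 6} is a clique of size 5, and the vertices of any clique must share a bag in every tree decomposition; so some bag has ≥ 5 vertices and tw(G) ≥ 4. Combining the bounds, tw(G) = 4.

4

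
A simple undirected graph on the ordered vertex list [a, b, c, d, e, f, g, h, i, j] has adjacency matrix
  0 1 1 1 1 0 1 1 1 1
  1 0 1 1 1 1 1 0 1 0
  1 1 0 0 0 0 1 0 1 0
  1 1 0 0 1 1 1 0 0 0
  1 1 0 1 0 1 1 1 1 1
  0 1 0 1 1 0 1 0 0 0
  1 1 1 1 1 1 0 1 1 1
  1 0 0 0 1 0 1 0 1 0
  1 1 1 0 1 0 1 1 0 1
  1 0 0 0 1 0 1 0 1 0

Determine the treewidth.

4

A width-4 tree decomposition is:
Bags: B1 = {a, e, g, i, j}  B2 = {a, b, e, g, i}  B3 = {a, e, g, h, i}  B4 = {a, b, d, e, g}  B5 = {a, b, c, g, i}  B6 = {b, d, e, f, g}
Tree: B1–B2, B1–B3, B2–B4, B2–B5, B4–B6
The largest bag has 5 vertices, giving width 4; this decomposition certifies tw(G) ≤ 4. Conversely, {a, b, d, e, g} is a clique of size 5, and the vertices of any clique must share a bag in every tree decomposition; so some bag has ≥ 5 vertices and tw(G) ≥ 4. Therefore the treewidth is 4.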